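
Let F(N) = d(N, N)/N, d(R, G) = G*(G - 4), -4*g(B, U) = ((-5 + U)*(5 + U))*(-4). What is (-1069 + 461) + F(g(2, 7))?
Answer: -588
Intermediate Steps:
g(B, U) = (-5 + U)*(5 + U) (g(B, U) = -(-5 + U)*(5 + U)*(-4)/4 = -(-1)*(-5 + U)*(5 + U) = (-5 + U)*(5 + U))
d(R, G) = G*(-4 + G)
F(N) = -4 + N (F(N) = (N*(-4 + N))/N = -4 + N)
(-1069 + 461) + F(g(2, 7)) = (-1069 + 461) + (-4 + (-25 + 7²)) = -608 + (-4 + (-25 + 49)) = -608 + (-4 + 24) = -608 + 20 = -588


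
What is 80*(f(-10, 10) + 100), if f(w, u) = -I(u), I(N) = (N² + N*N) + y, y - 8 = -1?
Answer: -8560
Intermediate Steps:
y = 7 (y = 8 - 1 = 7)
I(N) = 7 + 2*N² (I(N) = (N² + N*N) + 7 = (N² + N²) + 7 = 2*N² + 7 = 7 + 2*N²)
f(w, u) = -7 - 2*u² (f(w, u) = -(7 + 2*u²) = -7 - 2*u²)
80*(f(-10, 10) + 100) = 80*((-7 - 2*10²) + 100) = 80*((-7 - 2*100) + 100) = 80*((-7 - 200) + 100) = 80*(-207 + 100) = 80*(-107) = -8560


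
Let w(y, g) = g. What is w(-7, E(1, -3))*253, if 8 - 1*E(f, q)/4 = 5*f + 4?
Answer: -1012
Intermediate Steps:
E(f, q) = 16 - 20*f (E(f, q) = 32 - 4*(5*f + 4) = 32 - 4*(4 + 5*f) = 32 + (-16 - 20*f) = 16 - 20*f)
w(-7, E(1, -3))*253 = (16 - 20*1)*253 = (16 - 20)*253 = -4*253 = -1012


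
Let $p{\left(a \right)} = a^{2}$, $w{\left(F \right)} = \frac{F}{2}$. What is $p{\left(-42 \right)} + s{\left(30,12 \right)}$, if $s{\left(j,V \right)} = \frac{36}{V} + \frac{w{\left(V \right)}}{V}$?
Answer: $\frac{3535}{2} \approx 1767.5$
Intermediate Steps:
$w{\left(F \right)} = \frac{F}{2}$ ($w{\left(F \right)} = F \frac{1}{2} = \frac{F}{2}$)
$s{\left(j,V \right)} = \frac{1}{2} + \frac{36}{V}$ ($s{\left(j,V \right)} = \frac{36}{V} + \frac{\frac{1}{2} V}{V} = \frac{36}{V} + \frac{1}{2} = \frac{1}{2} + \frac{36}{V}$)
$p{\left(-42 \right)} + s{\left(30,12 \right)} = \left(-42\right)^{2} + \frac{72 + 12}{2 \cdot 12} = 1764 + \frac{1}{2} \cdot \frac{1}{12} \cdot 84 = 1764 + \frac{7}{2} = \frac{3535}{2}$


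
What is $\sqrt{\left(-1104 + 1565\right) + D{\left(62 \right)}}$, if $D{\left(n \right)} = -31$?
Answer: $\sqrt{430} \approx 20.736$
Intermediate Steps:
$\sqrt{\left(-1104 + 1565\right) + D{\left(62 \right)}} = \sqrt{\left(-1104 + 1565\right) - 31} = \sqrt{461 - 31} = \sqrt{430}$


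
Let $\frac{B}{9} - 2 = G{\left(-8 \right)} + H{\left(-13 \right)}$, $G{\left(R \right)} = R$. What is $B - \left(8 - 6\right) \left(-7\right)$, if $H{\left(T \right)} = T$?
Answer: $-157$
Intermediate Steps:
$B = -171$ ($B = 18 + 9 \left(-8 - 13\right) = 18 + 9 \left(-21\right) = 18 - 189 = -171$)
$B - \left(8 - 6\right) \left(-7\right) = -171 - \left(8 - 6\right) \left(-7\right) = -171 - 2 \left(-7\right) = -171 - -14 = -171 + 14 = -157$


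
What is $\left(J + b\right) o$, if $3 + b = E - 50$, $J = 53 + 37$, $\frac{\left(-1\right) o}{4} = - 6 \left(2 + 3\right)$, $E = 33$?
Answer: $8400$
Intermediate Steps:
$o = 120$ ($o = - 4 \left(- 6 \left(2 + 3\right)\right) = - 4 \left(\left(-6\right) 5\right) = \left(-4\right) \left(-30\right) = 120$)
$J = 90$
$b = -20$ ($b = -3 + \left(33 - 50\right) = -3 - 17 = -20$)
$\left(J + b\right) o = \left(90 - 20\right) 120 = 70 \cdot 120 = 8400$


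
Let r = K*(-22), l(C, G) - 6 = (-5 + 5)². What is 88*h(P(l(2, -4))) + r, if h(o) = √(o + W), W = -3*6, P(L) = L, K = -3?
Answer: 66 + 176*I*√3 ≈ 66.0 + 304.84*I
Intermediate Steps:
l(C, G) = 6 (l(C, G) = 6 + (-5 + 5)² = 6 + 0² = 6 + 0 = 6)
W = -18
h(o) = √(-18 + o) (h(o) = √(o - 18) = √(-18 + o))
r = 66 (r = -3*(-22) = 66)
88*h(P(l(2, -4))) + r = 88*√(-18 + 6) + 66 = 88*√(-12) + 66 = 88*(2*I*√3) + 66 = 176*I*√3 + 66 = 66 + 176*I*√3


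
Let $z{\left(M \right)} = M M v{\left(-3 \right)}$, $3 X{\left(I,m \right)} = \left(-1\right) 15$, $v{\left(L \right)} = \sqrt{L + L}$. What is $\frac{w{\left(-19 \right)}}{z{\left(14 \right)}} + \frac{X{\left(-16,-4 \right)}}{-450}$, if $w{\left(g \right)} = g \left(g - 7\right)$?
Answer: $\frac{1}{90} - \frac{247 i \sqrt{6}}{588} \approx 0.011111 - 1.029 i$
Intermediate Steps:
$v{\left(L \right)} = \sqrt{2} \sqrt{L}$ ($v{\left(L \right)} = \sqrt{2 L} = \sqrt{2} \sqrt{L}$)
$X{\left(I,m \right)} = -5$ ($X{\left(I,m \right)} = \frac{\left(-1\right) 15}{3} = \frac{1}{3} \left(-15\right) = -5$)
$w{\left(g \right)} = g \left(-7 + g\right)$
$z{\left(M \right)} = i \sqrt{6} M^{2}$ ($z{\left(M \right)} = M M \sqrt{2} \sqrt{-3} = M^{2} \sqrt{2} i \sqrt{3} = M^{2} i \sqrt{6} = i \sqrt{6} M^{2}$)
$\frac{w{\left(-19 \right)}}{z{\left(14 \right)}} + \frac{X{\left(-16,-4 \right)}}{-450} = \frac{\left(-19\right) \left(-7 - 19\right)}{i \sqrt{6} \cdot 14^{2}} - \frac{5}{-450} = \frac{\left(-19\right) \left(-26\right)}{i \sqrt{6} \cdot 196} - - \frac{1}{90} = \frac{494}{196 i \sqrt{6}} + \frac{1}{90} = 494 \left(- \frac{i \sqrt{6}}{1176}\right) + \frac{1}{90} = - \frac{247 i \sqrt{6}}{588} + \frac{1}{90} = \frac{1}{90} - \frac{247 i \sqrt{6}}{588}$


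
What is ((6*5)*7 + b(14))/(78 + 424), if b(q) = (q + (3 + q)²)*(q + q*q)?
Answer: 31920/251 ≈ 127.17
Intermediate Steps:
b(q) = (q + q²)*(q + (3 + q)²) (b(q) = (q + (3 + q)²)*(q + q²) = (q + q²)*(q + (3 + q)²))
((6*5)*7 + b(14))/(78 + 424) = ((6*5)*7 + 14*(9 + 14³ + 8*14² + 16*14))/(78 + 424) = (30*7 + 14*(9 + 2744 + 8*196 + 224))/502 = (210 + 14*(9 + 2744 + 1568 + 224))*(1/502) = (210 + 14*4545)*(1/502) = (210 + 63630)*(1/502) = 63840*(1/502) = 31920/251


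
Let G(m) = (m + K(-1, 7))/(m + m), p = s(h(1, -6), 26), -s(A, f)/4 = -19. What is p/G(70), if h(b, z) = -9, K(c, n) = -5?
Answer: 2128/13 ≈ 163.69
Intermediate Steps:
s(A, f) = 76 (s(A, f) = -4*(-19) = 76)
p = 76
G(m) = (-5 + m)/(2*m) (G(m) = (m - 5)/(m + m) = (-5 + m)/((2*m)) = (-5 + m)*(1/(2*m)) = (-5 + m)/(2*m))
p/G(70) = 76/(((1/2)*(-5 + 70)/70)) = 76/(((1/2)*(1/70)*65)) = 76/(13/28) = 76*(28/13) = 2128/13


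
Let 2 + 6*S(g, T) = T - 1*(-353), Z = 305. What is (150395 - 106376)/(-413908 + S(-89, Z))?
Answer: -132057/1241396 ≈ -0.10638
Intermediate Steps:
S(g, T) = 117/2 + T/6 (S(g, T) = -⅓ + (T - 1*(-353))/6 = -⅓ + (T + 353)/6 = -⅓ + (353 + T)/6 = -⅓ + (353/6 + T/6) = 117/2 + T/6)
(150395 - 106376)/(-413908 + S(-89, Z)) = (150395 - 106376)/(-413908 + (117/2 + (⅙)*305)) = 44019/(-413908 + (117/2 + 305/6)) = 44019/(-413908 + 328/3) = 44019/(-1241396/3) = 44019*(-3/1241396) = -132057/1241396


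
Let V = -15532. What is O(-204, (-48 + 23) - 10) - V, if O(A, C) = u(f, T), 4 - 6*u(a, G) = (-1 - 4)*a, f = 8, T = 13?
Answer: 46618/3 ≈ 15539.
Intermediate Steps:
u(a, G) = 2/3 + 5*a/6 (u(a, G) = 2/3 - (-1 - 4)*a/6 = 2/3 - (-5)*a/6 = 2/3 + 5*a/6)
O(A, C) = 22/3 (O(A, C) = 2/3 + (5/6)*8 = 2/3 + 20/3 = 22/3)
O(-204, (-48 + 23) - 10) - V = 22/3 - 1*(-15532) = 22/3 + 15532 = 46618/3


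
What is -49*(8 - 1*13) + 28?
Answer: 273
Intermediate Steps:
-49*(8 - 1*13) + 28 = -49*(8 - 13) + 28 = -49*(-5) + 28 = 245 + 28 = 273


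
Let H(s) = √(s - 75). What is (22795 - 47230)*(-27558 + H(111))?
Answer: 673233120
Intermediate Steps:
H(s) = √(-75 + s)
(22795 - 47230)*(-27558 + H(111)) = (22795 - 47230)*(-27558 + √(-75 + 111)) = -24435*(-27558 + √36) = -24435*(-27558 + 6) = -24435*(-27552) = 673233120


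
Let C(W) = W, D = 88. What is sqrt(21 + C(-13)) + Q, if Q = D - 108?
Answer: -20 + 2*sqrt(2) ≈ -17.172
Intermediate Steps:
Q = -20 (Q = 88 - 108 = -20)
sqrt(21 + C(-13)) + Q = sqrt(21 - 13) - 20 = sqrt(8) - 20 = 2*sqrt(2) - 20 = -20 + 2*sqrt(2)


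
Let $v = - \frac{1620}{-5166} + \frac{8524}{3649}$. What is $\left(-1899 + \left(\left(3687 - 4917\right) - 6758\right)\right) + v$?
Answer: $- \frac{252475963}{25543} \approx -9884.3$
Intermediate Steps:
$v = \frac{67678}{25543}$ ($v = \left(-1620\right) \left(- \frac{1}{5166}\right) + 8524 \cdot \frac{1}{3649} = \frac{90}{287} + \frac{8524}{3649} = \frac{67678}{25543} \approx 2.6496$)
$\left(-1899 + \left(\left(3687 - 4917\right) - 6758\right)\right) + v = \left(-1899 + \left(\left(3687 - 4917\right) - 6758\right)\right) + \frac{67678}{25543} = \left(-1899 - 7988\right) + \frac{67678}{25543} = -9887 + \frac{67678}{25543} = - \frac{252475963}{25543}$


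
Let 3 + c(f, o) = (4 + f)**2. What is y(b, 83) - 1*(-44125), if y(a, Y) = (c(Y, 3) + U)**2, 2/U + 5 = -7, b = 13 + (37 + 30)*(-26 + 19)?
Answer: 2062294525/36 ≈ 5.7286e+7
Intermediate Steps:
b = -456 (b = 13 + 67*(-7) = 13 - 469 = -456)
c(f, o) = -3 + (4 + f)**2
U = -1/6 (U = 2/(-5 - 7) = 2/(-12) = 2*(-1/12) = -1/6 ≈ -0.16667)
y(a, Y) = (-19/6 + (4 + Y)**2)**2 (y(a, Y) = ((-3 + (4 + Y)**2) - 1/6)**2 = (-19/6 + (4 + Y)**2)**2)
y(b, 83) - 1*(-44125) = (-19 + 6*(4 + 83)**2)**2/36 - 1*(-44125) = (-19 + 6*87**2)**2/36 + 44125 = (-19 + 6*7569)**2/36 + 44125 = (-19 + 45414)**2/36 + 44125 = (1/36)*45395**2 + 44125 = (1/36)*2060706025 + 44125 = 2060706025/36 + 44125 = 2062294525/36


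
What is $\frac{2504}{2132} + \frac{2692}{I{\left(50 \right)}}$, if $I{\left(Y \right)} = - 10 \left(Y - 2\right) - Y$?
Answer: $- \frac{551528}{141245} \approx -3.9048$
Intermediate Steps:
$I{\left(Y \right)} = 20 - 11 Y$ ($I{\left(Y \right)} = - 10 \left(-2 + Y\right) - Y = \left(20 - 10 Y\right) - Y = 20 - 11 Y$)
$\frac{2504}{2132} + \frac{2692}{I{\left(50 \right)}} = \frac{2504}{2132} + \frac{2692}{20 - 550} = 2504 \cdot \frac{1}{2132} + \frac{2692}{20 - 550} = \frac{626}{533} + \frac{2692}{-530} = \frac{626}{533} + 2692 \left(- \frac{1}{530}\right) = \frac{626}{533} - \frac{1346}{265} = - \frac{551528}{141245}$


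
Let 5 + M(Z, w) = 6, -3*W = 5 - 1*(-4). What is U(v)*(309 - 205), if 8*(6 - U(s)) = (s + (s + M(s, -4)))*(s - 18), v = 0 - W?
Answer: 1989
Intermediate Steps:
W = -3 (W = -(5 - 1*(-4))/3 = -(5 + 4)/3 = -1/3*9 = -3)
M(Z, w) = 1 (M(Z, w) = -5 + 6 = 1)
v = 3 (v = 0 - 1*(-3) = 0 + 3 = 3)
U(s) = 6 - (1 + 2*s)*(-18 + s)/8 (U(s) = 6 - (s + (s + 1))*(s - 18)/8 = 6 - (s + (1 + s))*(-18 + s)/8 = 6 - (1 + 2*s)*(-18 + s)/8)
U(v)*(309 - 205) = (33/4 - 1/4*3**2 + (35/8)*3)*(309 - 205) = (33/4 - 1/4*9 + 105/8)*104 = (33/4 - 9/4 + 105/8)*104 = (153/8)*104 = 1989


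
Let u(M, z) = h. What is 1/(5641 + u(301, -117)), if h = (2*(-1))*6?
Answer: 1/5629 ≈ 0.00017765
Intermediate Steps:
h = -12 (h = -2*6 = -12)
u(M, z) = -12
1/(5641 + u(301, -117)) = 1/(5641 - 12) = 1/5629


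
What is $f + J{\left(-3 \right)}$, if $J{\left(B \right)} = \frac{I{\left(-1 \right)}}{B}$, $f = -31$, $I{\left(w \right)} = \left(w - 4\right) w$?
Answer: $- \frac{98}{3} \approx -32.667$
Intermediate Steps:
$I{\left(w \right)} = w \left(-4 + w\right)$ ($I{\left(w \right)} = \left(-4 + w\right) w = w \left(-4 + w\right)$)
$J{\left(B \right)} = \frac{5}{B}$ ($J{\left(B \right)} = \frac{\left(-1\right) \left(-4 - 1\right)}{B} = \frac{\left(-1\right) \left(-5\right)}{B} = \frac{5}{B}$)
$f + J{\left(-3 \right)} = -31 + \frac{5}{-3} = -31 + 5 \left(- \frac{1}{3}\right) = -31 - \frac{5}{3} = - \frac{98}{3}$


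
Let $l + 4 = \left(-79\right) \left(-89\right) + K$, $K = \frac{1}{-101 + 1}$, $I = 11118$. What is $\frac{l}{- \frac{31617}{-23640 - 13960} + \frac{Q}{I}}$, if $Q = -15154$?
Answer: $- \frac{1468770206616}{109136297} \approx -13458.0$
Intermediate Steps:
$K = - \frac{1}{100}$ ($K = \frac{1}{-100} = - \frac{1}{100} \approx -0.01$)
$l = \frac{702699}{100}$ ($l = -4 - - \frac{703099}{100} = -4 + \left(7031 - \frac{1}{100}\right) = -4 + \frac{703099}{100} = \frac{702699}{100} \approx 7027.0$)
$\frac{l}{- \frac{31617}{-23640 - 13960} + \frac{Q}{I}} = \frac{702699}{100 \left(- \frac{31617}{-23640 - 13960} - \frac{15154}{11118}\right)} = \frac{702699}{100 \left(- \frac{31617}{-37600} - \frac{7577}{5559}\right)} = \frac{702699}{100 \left(\left(-31617\right) \left(- \frac{1}{37600}\right) - \frac{7577}{5559}\right)} = \frac{702699}{100 \left(\frac{31617}{37600} - \frac{7577}{5559}\right)} = \frac{702699}{100 \left(- \frac{109136297}{209018400}\right)} = \frac{702699}{100} \left(- \frac{209018400}{109136297}\right) = - \frac{1468770206616}{109136297}$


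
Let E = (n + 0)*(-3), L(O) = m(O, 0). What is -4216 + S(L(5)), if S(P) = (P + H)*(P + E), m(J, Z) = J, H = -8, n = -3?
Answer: -4258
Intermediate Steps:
L(O) = O
E = 9 (E = (-3 + 0)*(-3) = -3*(-3) = 9)
S(P) = (-8 + P)*(9 + P) (S(P) = (P - 8)*(P + 9) = (-8 + P)*(9 + P))
-4216 + S(L(5)) = -4216 + (-72 + 5 + 5²) = -4216 + (-72 + 5 + 25) = -4216 - 42 = -4258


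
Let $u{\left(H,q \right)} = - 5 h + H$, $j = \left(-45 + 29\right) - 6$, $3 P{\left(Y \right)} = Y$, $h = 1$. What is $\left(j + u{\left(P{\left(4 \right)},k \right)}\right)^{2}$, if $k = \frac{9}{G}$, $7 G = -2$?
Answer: $\frac{5929}{9} \approx 658.78$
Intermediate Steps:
$G = - \frac{2}{7}$ ($G = \frac{1}{7} \left(-2\right) = - \frac{2}{7} \approx -0.28571$)
$P{\left(Y \right)} = \frac{Y}{3}$
$k = - \frac{63}{2}$ ($k = \frac{9}{- \frac{2}{7}} = 9 \left(- \frac{7}{2}\right) = - \frac{63}{2} \approx -31.5$)
$j = -22$ ($j = -16 - 6 = -22$)
$u{\left(H,q \right)} = -5 + H$ ($u{\left(H,q \right)} = \left(-5\right) 1 + H = -5 + H$)
$\left(j + u{\left(P{\left(4 \right)},k \right)}\right)^{2} = \left(-22 + \left(-5 + \frac{1}{3} \cdot 4\right)\right)^{2} = \left(-22 + \left(-5 + \frac{4}{3}\right)\right)^{2} = \left(-22 - \frac{11}{3}\right)^{2} = \left(- \frac{77}{3}\right)^{2} = \frac{5929}{9}$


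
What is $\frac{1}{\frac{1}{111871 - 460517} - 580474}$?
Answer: $- \frac{348646}{202379938205} \approx -1.7227 \cdot 10^{-6}$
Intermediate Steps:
$\frac{1}{\frac{1}{111871 - 460517} - 580474} = \frac{1}{\frac{1}{-348646} - 580474} = \frac{1}{- \frac{1}{348646} - 580474} = \frac{1}{- \frac{202379938205}{348646}} = - \frac{348646}{202379938205}$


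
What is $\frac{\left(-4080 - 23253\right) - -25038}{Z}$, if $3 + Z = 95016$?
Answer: $- \frac{5}{207} \approx -0.024155$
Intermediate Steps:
$Z = 95013$ ($Z = -3 + 95016 = 95013$)
$\frac{\left(-4080 - 23253\right) - -25038}{Z} = \frac{\left(-4080 - 23253\right) - -25038}{95013} = \left(\left(-4080 - 23253\right) + 25038\right) \frac{1}{95013} = \left(-27333 + 25038\right) \frac{1}{95013} = \left(-2295\right) \frac{1}{95013} = - \frac{5}{207}$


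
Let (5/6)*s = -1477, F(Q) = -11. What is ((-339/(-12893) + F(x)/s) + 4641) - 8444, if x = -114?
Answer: -434518570765/114257766 ≈ -3803.0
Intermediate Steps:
s = -8862/5 (s = (6/5)*(-1477) = -8862/5 ≈ -1772.4)
((-339/(-12893) + F(x)/s) + 4641) - 8444 = ((-339/(-12893) - 11/(-8862/5)) + 4641) - 8444 = ((-339*(-1/12893) - 11*(-5/8862)) + 4641) - 8444 = ((339/12893 + 55/8862) + 4641) - 8444 = (3713333/114257766 + 4641) - 8444 = 530274005339/114257766 - 8444 = -434518570765/114257766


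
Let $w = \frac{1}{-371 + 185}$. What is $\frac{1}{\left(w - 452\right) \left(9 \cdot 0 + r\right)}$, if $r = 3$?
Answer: $- \frac{62}{84073} \approx -0.00073745$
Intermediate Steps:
$w = - \frac{1}{186}$ ($w = \frac{1}{-186} = - \frac{1}{186} \approx -0.0053763$)
$\frac{1}{\left(w - 452\right) \left(9 \cdot 0 + r\right)} = \frac{1}{\left(- \frac{1}{186} - 452\right) \left(9 \cdot 0 + 3\right)} = \frac{1}{\left(- \frac{84073}{186}\right) \left(0 + 3\right)} = \frac{1}{\left(- \frac{84073}{186}\right) 3} = \frac{1}{- \frac{84073}{62}} = - \frac{62}{84073}$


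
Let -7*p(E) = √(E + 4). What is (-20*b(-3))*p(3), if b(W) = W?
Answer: -60*√7/7 ≈ -22.678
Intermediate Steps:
p(E) = -√(4 + E)/7 (p(E) = -√(E + 4)/7 = -√(4 + E)/7)
(-20*b(-3))*p(3) = (-20*(-3))*(-√(4 + 3)/7) = 60*(-√7/7) = -60*√7/7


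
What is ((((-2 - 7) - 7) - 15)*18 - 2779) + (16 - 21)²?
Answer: -3312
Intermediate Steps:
((((-2 - 7) - 7) - 15)*18 - 2779) + (16 - 21)² = (((-9 - 7) - 15)*18 - 2779) + (-5)² = ((-16 - 15)*18 - 2779) + 25 = (-31*18 - 2779) + 25 = (-558 - 2779) + 25 = -3337 + 25 = -3312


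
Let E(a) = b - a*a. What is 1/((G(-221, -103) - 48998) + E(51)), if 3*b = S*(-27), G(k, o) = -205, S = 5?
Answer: -1/51849 ≈ -1.9287e-5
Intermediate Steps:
b = -45 (b = (5*(-27))/3 = (1/3)*(-135) = -45)
E(a) = -45 - a**2 (E(a) = -45 - a*a = -45 - a**2)
1/((G(-221, -103) - 48998) + E(51)) = 1/((-205 - 48998) + (-45 - 1*51**2)) = 1/(-49203 + (-45 - 1*2601)) = 1/(-49203 + (-45 - 2601)) = 1/(-49203 - 2646) = 1/(-51849) = -1/51849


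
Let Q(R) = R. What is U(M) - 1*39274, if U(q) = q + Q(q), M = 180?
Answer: -38914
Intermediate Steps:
U(q) = 2*q (U(q) = q + q = 2*q)
U(M) - 1*39274 = 2*180 - 1*39274 = 360 - 39274 = -38914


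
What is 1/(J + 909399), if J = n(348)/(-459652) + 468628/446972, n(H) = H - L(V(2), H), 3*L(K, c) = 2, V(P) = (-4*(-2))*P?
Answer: 77044340154/70064126610663389 ≈ 1.0996e-6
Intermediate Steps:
V(P) = 8*P
L(K, c) = ⅔ (L(K, c) = (⅓)*2 = ⅔)
n(H) = -⅔ + H (n(H) = H - 1*⅔ = H - ⅔ = -⅔ + H)
J = 80718955943/77044340154 (J = (-⅔ + 348)/(-459652) + 468628/446972 = (1042/3)*(-1/459652) + 468628*(1/446972) = -521/689478 + 117157/111743 = 80718955943/77044340154 ≈ 1.0477)
1/(J + 909399) = 1/(80718955943/77044340154 + 909399) = 1/(70064126610663389/77044340154) = 77044340154/70064126610663389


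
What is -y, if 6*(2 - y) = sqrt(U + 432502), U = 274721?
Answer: -2 + sqrt(707223)/6 ≈ 138.16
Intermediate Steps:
y = 2 - sqrt(707223)/6 (y = 2 - sqrt(274721 + 432502)/6 = 2 - sqrt(707223)/6 ≈ -138.16)
-y = -(2 - sqrt(707223)/6) = -2 + sqrt(707223)/6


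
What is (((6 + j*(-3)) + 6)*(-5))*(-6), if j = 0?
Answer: 360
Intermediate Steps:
(((6 + j*(-3)) + 6)*(-5))*(-6) = (((6 + 0*(-3)) + 6)*(-5))*(-6) = (((6 + 0) + 6)*(-5))*(-6) = ((6 + 6)*(-5))*(-6) = (12*(-5))*(-6) = -60*(-6) = 360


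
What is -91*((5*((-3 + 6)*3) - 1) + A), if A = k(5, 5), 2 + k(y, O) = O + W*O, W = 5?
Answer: -6552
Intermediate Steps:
k(y, O) = -2 + 6*O (k(y, O) = -2 + (O + 5*O) = -2 + 6*O)
A = 28 (A = -2 + 6*5 = -2 + 30 = 28)
-91*((5*((-3 + 6)*3) - 1) + A) = -91*((5*((-3 + 6)*3) - 1) + 28) = -91*((5*(3*3) - 1) + 28) = -91*((5*9 - 1) + 28) = -91*((45 - 1) + 28) = -91*(44 + 28) = -91*72 = -6552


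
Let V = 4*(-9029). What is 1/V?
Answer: -1/36116 ≈ -2.7689e-5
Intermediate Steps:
V = -36116
1/V = 1/(-36116) = -1/36116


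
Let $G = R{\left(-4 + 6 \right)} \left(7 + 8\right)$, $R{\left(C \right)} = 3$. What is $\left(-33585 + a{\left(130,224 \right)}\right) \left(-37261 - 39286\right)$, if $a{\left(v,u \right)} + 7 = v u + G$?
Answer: $338873569$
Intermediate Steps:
$G = 45$ ($G = 3 \left(7 + 8\right) = 3 \cdot 15 = 45$)
$a{\left(v,u \right)} = 38 + u v$ ($a{\left(v,u \right)} = -7 + \left(v u + 45\right) = -7 + \left(u v + 45\right) = -7 + \left(45 + u v\right) = 38 + u v$)
$\left(-33585 + a{\left(130,224 \right)}\right) \left(-37261 - 39286\right) = \left(-33585 + \left(38 + 224 \cdot 130\right)\right) \left(-37261 - 39286\right) = \left(-33585 + \left(38 + 29120\right)\right) \left(-76547\right) = \left(-33585 + 29158\right) \left(-76547\right) = \left(-4427\right) \left(-76547\right) = 338873569$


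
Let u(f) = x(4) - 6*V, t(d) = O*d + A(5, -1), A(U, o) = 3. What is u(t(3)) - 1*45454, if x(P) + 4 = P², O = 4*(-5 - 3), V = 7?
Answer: -45484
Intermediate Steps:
O = -32 (O = 4*(-8) = -32)
x(P) = -4 + P²
t(d) = 3 - 32*d (t(d) = -32*d + 3 = 3 - 32*d)
u(f) = -30 (u(f) = (-4 + 4²) - 6*7 = (-4 + 16) - 42 = 12 - 42 = -30)
u(t(3)) - 1*45454 = -30 - 1*45454 = -30 - 45454 = -45484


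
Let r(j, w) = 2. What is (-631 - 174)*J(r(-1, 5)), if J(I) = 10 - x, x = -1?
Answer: -8855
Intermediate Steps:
J(I) = 11 (J(I) = 10 - 1*(-1) = 10 + 1 = 11)
(-631 - 174)*J(r(-1, 5)) = (-631 - 174)*11 = -805*11 = -8855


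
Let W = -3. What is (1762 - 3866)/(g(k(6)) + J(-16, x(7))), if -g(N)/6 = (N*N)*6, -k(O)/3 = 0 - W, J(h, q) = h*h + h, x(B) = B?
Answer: 526/669 ≈ 0.78625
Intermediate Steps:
J(h, q) = h + h² (J(h, q) = h² + h = h + h²)
k(O) = -9 (k(O) = -3*(0 - 1*(-3)) = -3*(0 + 3) = -3*3 = -9)
g(N) = -36*N² (g(N) = -6*N*N*6 = -6*N²*6 = -36*N²)
(1762 - 3866)/(g(k(6)) + J(-16, x(7))) = (1762 - 3866)/(-36*(-9)² - 16*(1 - 16)) = -2104/(-36*81 - 16*(-15)) = -2104/(-2916 + 240) = -2104/(-2676) = -2104*(-1/2676) = 526/669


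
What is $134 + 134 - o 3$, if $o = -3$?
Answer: $1340$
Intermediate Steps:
$134 + 134 - o 3 = 134 + 134 \left(-1\right) \left(-3\right) 3 = 134 + 134 \cdot 3 \cdot 3 = 134 + 134 \cdot 9 = 134 + 1206 = 1340$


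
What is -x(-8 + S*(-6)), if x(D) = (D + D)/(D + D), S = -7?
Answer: -1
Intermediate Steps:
x(D) = 1 (x(D) = (2*D)/((2*D)) = (2*D)*(1/(2*D)) = 1)
-x(-8 + S*(-6)) = -1*1 = -1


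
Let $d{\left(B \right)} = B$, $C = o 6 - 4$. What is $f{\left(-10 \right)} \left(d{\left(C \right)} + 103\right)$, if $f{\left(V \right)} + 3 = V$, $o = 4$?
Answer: $-1599$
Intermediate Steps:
$f{\left(V \right)} = -3 + V$
$C = 20$ ($C = 4 \cdot 6 - 4 = 24 - 4 = 20$)
$f{\left(-10 \right)} \left(d{\left(C \right)} + 103\right) = \left(-3 - 10\right) \left(20 + 103\right) = \left(-13\right) 123 = -1599$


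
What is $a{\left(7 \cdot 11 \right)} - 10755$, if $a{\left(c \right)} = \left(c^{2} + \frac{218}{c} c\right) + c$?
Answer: $-4531$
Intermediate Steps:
$a{\left(c \right)} = 218 + c + c^{2}$ ($a{\left(c \right)} = \left(c^{2} + 218\right) + c = \left(218 + c^{2}\right) + c = 218 + c + c^{2}$)
$a{\left(7 \cdot 11 \right)} - 10755 = \left(218 + 7 \cdot 11 + \left(7 \cdot 11\right)^{2}\right) - 10755 = \left(218 + 77 + 77^{2}\right) - 10755 = \left(218 + 77 + 5929\right) - 10755 = 6224 - 10755 = -4531$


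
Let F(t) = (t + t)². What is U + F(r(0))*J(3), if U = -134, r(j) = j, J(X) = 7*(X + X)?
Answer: -134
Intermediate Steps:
J(X) = 14*X (J(X) = 7*(2*X) = 14*X)
F(t) = 4*t² (F(t) = (2*t)² = 4*t²)
U + F(r(0))*J(3) = -134 + (4*0²)*(14*3) = -134 + (4*0)*42 = -134 + 0*42 = -134 + 0 = -134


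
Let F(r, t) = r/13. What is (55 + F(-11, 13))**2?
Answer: 495616/169 ≈ 2932.6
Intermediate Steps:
F(r, t) = r/13 (F(r, t) = r*(1/13) = r/13)
(55 + F(-11, 13))**2 = (55 + (1/13)*(-11))**2 = (55 - 11/13)**2 = (704/13)**2 = 495616/169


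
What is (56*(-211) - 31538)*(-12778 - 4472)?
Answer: 747856500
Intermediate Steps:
(56*(-211) - 31538)*(-12778 - 4472) = (-11816 - 31538)*(-17250) = -43354*(-17250) = 747856500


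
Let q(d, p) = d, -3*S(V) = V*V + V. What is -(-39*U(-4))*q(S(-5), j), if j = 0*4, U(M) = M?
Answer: 1040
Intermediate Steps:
S(V) = -V/3 - V²/3 (S(V) = -(V*V + V)/3 = -(V² + V)/3 = -(V + V²)/3 = -V/3 - V²/3)
j = 0
-(-39*U(-4))*q(S(-5), j) = -(-39*(-4))*(-⅓*(-5)*(1 - 5)) = -156*(-⅓*(-5)*(-4)) = -156*(-20)/3 = -1*(-1040) = 1040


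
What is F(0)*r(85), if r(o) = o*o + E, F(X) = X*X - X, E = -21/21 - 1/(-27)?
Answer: 0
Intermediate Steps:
E = -26/27 (E = -21*1/21 - 1*(-1/27) = -1 + 1/27 = -26/27 ≈ -0.96296)
F(X) = X² - X
r(o) = -26/27 + o² (r(o) = o*o - 26/27 = o² - 26/27 = -26/27 + o²)
F(0)*r(85) = (0*(-1 + 0))*(-26/27 + 85²) = (0*(-1))*(-26/27 + 7225) = 0*(195049/27) = 0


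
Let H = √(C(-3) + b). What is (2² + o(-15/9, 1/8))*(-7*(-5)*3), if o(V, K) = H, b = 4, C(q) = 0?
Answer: 630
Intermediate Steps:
H = 2 (H = √(0 + 4) = √4 = 2)
o(V, K) = 2
(2² + o(-15/9, 1/8))*(-7*(-5)*3) = (2² + 2)*(-7*(-5)*3) = (4 + 2)*(35*3) = 6*105 = 630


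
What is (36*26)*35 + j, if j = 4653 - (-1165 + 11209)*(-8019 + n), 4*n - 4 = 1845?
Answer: 75937410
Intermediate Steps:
n = 1849/4 (n = 1 + (¼)*1845 = 1 + 1845/4 = 1849/4 ≈ 462.25)
j = 75904650 (j = 4653 - (-1165 + 11209)*(-8019 + 1849/4) = 4653 - 10044*(-30227)/4 = 4653 - 1*(-75899997) = 4653 + 75899997 = 75904650)
(36*26)*35 + j = (36*26)*35 + 75904650 = 936*35 + 75904650 = 32760 + 75904650 = 75937410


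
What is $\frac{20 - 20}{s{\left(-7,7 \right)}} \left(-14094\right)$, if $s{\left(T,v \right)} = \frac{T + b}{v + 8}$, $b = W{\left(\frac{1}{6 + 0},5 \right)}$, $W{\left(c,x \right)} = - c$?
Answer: $0$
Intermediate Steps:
$b = - \frac{1}{6}$ ($b = - \frac{1}{6 + 0} = - \frac{1}{6} \approx -0.16667$)
$s{\left(T,v \right)} = \frac{- \frac{1}{6} + T}{8 + v}$ ($s{\left(T,v \right)} = \frac{T - \frac{1}{6}}{v + 8} = \frac{- \frac{1}{6} + T}{8 + v}$)
$\frac{20 - 20}{s{\left(-7,7 \right)}} \left(-14094\right) = \frac{20 - 20}{\frac{1}{8 + 7} \left(- \frac{1}{6} - 7\right)} \left(-14094\right) = \frac{20 - 20}{\frac{1}{15} \left(- \frac{43}{6}\right)} \left(-14094\right) = \frac{0}{\frac{1}{15} \left(- \frac{43}{6}\right)} \left(-14094\right) = \frac{0}{- \frac{43}{90}} \left(-14094\right) = 0 \left(- \frac{90}{43}\right) \left(-14094\right) = 0 \left(-14094\right) = 0$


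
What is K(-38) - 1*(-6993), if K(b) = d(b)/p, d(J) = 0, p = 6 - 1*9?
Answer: 6993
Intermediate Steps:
p = -3 (p = 6 - 9 = -3)
K(b) = 0 (K(b) = 0/(-3) = 0*(-1/3) = 0)
K(-38) - 1*(-6993) = 0 - 1*(-6993) = 0 + 6993 = 6993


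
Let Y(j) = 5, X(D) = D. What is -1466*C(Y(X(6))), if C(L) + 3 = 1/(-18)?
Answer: 40315/9 ≈ 4479.4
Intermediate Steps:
C(L) = -55/18 (C(L) = -3 + 1/(-18) = -3 - 1/18 = -55/18)
-1466*C(Y(X(6))) = -1466*(-55/18) = 40315/9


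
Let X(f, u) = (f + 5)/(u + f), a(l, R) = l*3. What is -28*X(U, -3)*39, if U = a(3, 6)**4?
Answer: -1195012/1093 ≈ -1093.3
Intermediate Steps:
a(l, R) = 3*l
U = 6561 (U = (3*3)**4 = 9**4 = 6561)
X(f, u) = (5 + f)/(f + u)
-28*X(U, -3)*39 = -28*(5 + 6561)/(6561 - 3)*39 = -28*6566/6558*39 = -14*6566/3279*39 = -28*3283/3279*39 = -91924/3279*39 = -1195012/1093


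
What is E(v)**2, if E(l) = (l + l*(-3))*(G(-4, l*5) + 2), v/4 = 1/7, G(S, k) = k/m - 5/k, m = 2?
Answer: 8836/2401 ≈ 3.6801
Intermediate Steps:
G(S, k) = k/2 - 5/k
v = 4/7 ≈ 0.57143
E(l) = -2*l*(2 - 1/l + 5*l/2) (E(l) = (l + l*(-3))*(((l*5)/2 - 5*1/(5*l)) + 2) = (l - 3*l)*(((5*l)/2 - 5*1/(5*l)) + 2) = (-2*l)*((5*l/2 - 1/l) + 2) = (-2*l)*((-1/l + 5*l/2) + 2) = (-2*l)*(2 - 1/l + 5*l/2) = -2*l*(2 - 1/l + 5*l/2))
E(v)**2 = (2 - 1*4/7*(4 + 5*(4/7)))**2 = (2 - 1*4/7*(4 + 20/7))**2 = (2 - 1*4/7*48/7)**2 = (2 - 192/49)**2 = (-94/49)**2 = 8836/2401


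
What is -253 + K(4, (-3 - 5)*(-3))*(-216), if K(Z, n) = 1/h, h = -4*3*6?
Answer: -250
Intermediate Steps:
h = -72 (h = -12*6 = -72)
K(Z, n) = -1/72 (K(Z, n) = 1/(-72) = -1/72)
-253 + K(4, (-3 - 5)*(-3))*(-216) = -253 - 1/72*(-216) = -253 + 3 = -250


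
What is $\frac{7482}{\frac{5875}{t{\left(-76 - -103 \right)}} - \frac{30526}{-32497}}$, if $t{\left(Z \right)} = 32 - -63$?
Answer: $\frac{1539902842}{12921323} \approx 119.18$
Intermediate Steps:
$t{\left(Z \right)} = 95$ ($t{\left(Z \right)} = 32 + 63 = 95$)
$\frac{7482}{\frac{5875}{t{\left(-76 - -103 \right)}} - \frac{30526}{-32497}} = \frac{7482}{\frac{5875}{95} - \frac{30526}{-32497}} = \frac{7482}{5875 \cdot \frac{1}{95} - - \frac{30526}{32497}} = \frac{7482}{\frac{1175}{19} + \frac{30526}{32497}} = \frac{7482}{\frac{38763969}{617443}} = 7482 \cdot \frac{617443}{38763969} = \frac{1539902842}{12921323}$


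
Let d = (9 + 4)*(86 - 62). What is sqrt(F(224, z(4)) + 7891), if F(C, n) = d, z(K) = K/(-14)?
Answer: sqrt(8203) ≈ 90.570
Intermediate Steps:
d = 312 (d = 13*24 = 312)
z(K) = -K/14 (z(K) = K*(-1/14) = -K/14)
F(C, n) = 312
sqrt(F(224, z(4)) + 7891) = sqrt(312 + 7891) = sqrt(8203)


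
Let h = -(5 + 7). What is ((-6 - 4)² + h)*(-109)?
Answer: -9592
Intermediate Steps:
h = -12 (h = -1*12 = -12)
((-6 - 4)² + h)*(-109) = ((-6 - 4)² - 12)*(-109) = ((-10)² - 12)*(-109) = (100 - 12)*(-109) = 88*(-109) = -9592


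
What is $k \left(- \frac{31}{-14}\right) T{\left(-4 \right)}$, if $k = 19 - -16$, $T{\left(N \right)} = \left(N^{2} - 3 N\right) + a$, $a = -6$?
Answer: $1705$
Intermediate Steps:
$T{\left(N \right)} = -6 + N^{2} - 3 N$ ($T{\left(N \right)} = \left(N^{2} - 3 N\right) - 6 = -6 + N^{2} - 3 N$)
$k = 35$ ($k = 19 + 16 = 35$)
$k \left(- \frac{31}{-14}\right) T{\left(-4 \right)} = 35 \left(- \frac{31}{-14}\right) \left(-6 + \left(-4\right)^{2} - -12\right) = 35 \left(\left(-31\right) \left(- \frac{1}{14}\right)\right) \left(-6 + 16 + 12\right) = 35 \cdot \frac{31}{14} \cdot 22 = \frac{155}{2} \cdot 22 = 1705$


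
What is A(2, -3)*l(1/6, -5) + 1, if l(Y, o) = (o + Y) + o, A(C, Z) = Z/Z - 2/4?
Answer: -47/12 ≈ -3.9167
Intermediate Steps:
A(C, Z) = ½ (A(C, Z) = 1 - 2*¼ = 1 - ½ = ½)
l(Y, o) = Y + 2*o (l(Y, o) = (Y + o) + o = Y + 2*o)
A(2, -3)*l(1/6, -5) + 1 = (1/6 + 2*(-5))/2 + 1 = (⅙ - 10)/2 + 1 = (½)*(-59/6) + 1 = -59/12 + 1 = -47/12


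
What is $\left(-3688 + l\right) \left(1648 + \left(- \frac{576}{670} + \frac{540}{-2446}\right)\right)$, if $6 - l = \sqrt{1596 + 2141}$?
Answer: $- \frac{2484433793212}{409705} - \frac{674751166 \sqrt{3737}}{409705} \approx -6.1646 \cdot 10^{6}$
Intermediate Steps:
$l = 6 - \sqrt{3737}$ ($l = 6 - \sqrt{1596 + 2141} = 6 - \sqrt{3737} \approx -55.131$)
$\left(-3688 + l\right) \left(1648 + \left(- \frac{576}{670} + \frac{540}{-2446}\right)\right) = \left(-3688 + \left(6 - \sqrt{3737}\right)\right) \left(1648 + \left(- \frac{576}{670} + \frac{540}{-2446}\right)\right) = \left(-3682 - \sqrt{3737}\right) \left(1648 + \left(\left(-576\right) \frac{1}{670} + 540 \left(- \frac{1}{2446}\right)\right)\right) = \left(-3682 - \sqrt{3737}\right) \left(1648 - \frac{442674}{409705}\right) = \left(-3682 - \sqrt{3737}\right) \frac{674751166}{409705} = - \frac{2484433793212}{409705} - \frac{674751166 \sqrt{3737}}{409705}$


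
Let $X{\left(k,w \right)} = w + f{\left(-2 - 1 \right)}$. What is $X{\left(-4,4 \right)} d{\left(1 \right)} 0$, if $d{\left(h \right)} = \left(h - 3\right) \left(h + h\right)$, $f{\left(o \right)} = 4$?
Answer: $0$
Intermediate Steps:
$d{\left(h \right)} = 2 h \left(-3 + h\right)$ ($d{\left(h \right)} = \left(-3 + h\right) 2 h = 2 h \left(-3 + h\right)$)
$X{\left(k,w \right)} = 4 + w$ ($X{\left(k,w \right)} = w + 4 = 4 + w$)
$X{\left(-4,4 \right)} d{\left(1 \right)} 0 = \left(4 + 4\right) 2 \cdot 1 \left(-3 + 1\right) 0 = 8 \cdot 2 \cdot 1 \left(-2\right) 0 = 8 \left(-4\right) 0 = \left(-32\right) 0 = 0$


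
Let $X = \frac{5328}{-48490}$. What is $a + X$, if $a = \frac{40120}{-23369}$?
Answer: $- \frac{1034964416}{566581405} \approx -1.8267$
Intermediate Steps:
$a = - \frac{40120}{23369}$ ($a = 40120 \left(- \frac{1}{23369}\right) = - \frac{40120}{23369} \approx -1.7168$)
$X = - \frac{2664}{24245}$ ($X = 5328 \left(- \frac{1}{48490}\right) = - \frac{2664}{24245} \approx -0.10988$)
$a + X = - \frac{40120}{23369} - \frac{2664}{24245} = - \frac{1034964416}{566581405}$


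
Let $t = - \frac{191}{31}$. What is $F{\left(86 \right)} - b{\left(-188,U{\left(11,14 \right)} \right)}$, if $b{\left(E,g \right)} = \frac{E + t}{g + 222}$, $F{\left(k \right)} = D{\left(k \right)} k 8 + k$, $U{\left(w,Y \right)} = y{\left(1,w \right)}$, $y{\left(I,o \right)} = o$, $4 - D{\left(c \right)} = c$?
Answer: $- \frac{406865571}{7223} \approx -56329.0$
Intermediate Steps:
$D{\left(c \right)} = 4 - c$
$t = - \frac{191}{31}$ ($t = \left(-191\right) \frac{1}{31} = - \frac{191}{31} \approx -6.1613$)
$U{\left(w,Y \right)} = w$
$F{\left(k \right)} = k + 8 k \left(4 - k\right)$ ($F{\left(k \right)} = \left(4 - k\right) k 8 + k = k \left(4 - k\right) 8 + k = 8 k \left(4 - k\right) + k = k + 8 k \left(4 - k\right)$)
$b{\left(E,g \right)} = \frac{- \frac{191}{31} + E}{222 + g}$ ($b{\left(E,g \right)} = \frac{E - \frac{191}{31}}{g + 222} = \frac{- \frac{191}{31} + E}{222 + g}$)
$F{\left(86 \right)} - b{\left(-188,U{\left(11,14 \right)} \right)} = 86 \left(33 - 688\right) - \frac{- \frac{191}{31} - 188}{222 + 11} = 86 \left(33 - 688\right) - \frac{1}{233} \left(- \frac{6019}{31}\right) = 86 \left(-655\right) - \frac{1}{233} \left(- \frac{6019}{31}\right) = -56330 - - \frac{6019}{7223} = -56330 + \frac{6019}{7223} = - \frac{406865571}{7223}$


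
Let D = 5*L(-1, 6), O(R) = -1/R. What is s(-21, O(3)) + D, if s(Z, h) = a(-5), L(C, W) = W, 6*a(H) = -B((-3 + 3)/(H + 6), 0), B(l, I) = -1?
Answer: 181/6 ≈ 30.167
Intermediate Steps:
a(H) = ⅙ (a(H) = (-1*(-1))/6 = (⅙)*1 = ⅙)
s(Z, h) = ⅙
D = 30 (D = 5*6 = 30)
s(-21, O(3)) + D = ⅙ + 30 = 181/6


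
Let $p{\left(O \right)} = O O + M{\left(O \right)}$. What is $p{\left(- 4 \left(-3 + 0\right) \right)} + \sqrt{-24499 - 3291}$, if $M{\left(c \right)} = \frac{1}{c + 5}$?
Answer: $\frac{2449}{17} + i \sqrt{27790} \approx 144.06 + 166.7 i$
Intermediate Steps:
$M{\left(c \right)} = \frac{1}{5 + c}$
$p{\left(O \right)} = O^{2} + \frac{1}{5 + O}$ ($p{\left(O \right)} = O O + \frac{1}{5 + O} = O^{2} + \frac{1}{5 + O}$)
$p{\left(- 4 \left(-3 + 0\right) \right)} + \sqrt{-24499 - 3291} = \frac{1 + \left(- 4 \left(-3 + 0\right)\right)^{2} \left(5 - 4 \left(-3 + 0\right)\right)}{5 - 4 \left(-3 + 0\right)} + \sqrt{-24499 - 3291} = \frac{1 + \left(\left(-4\right) \left(-3\right)\right)^{2} \left(5 - -12\right)}{5 - -12} + \sqrt{-27790} = \frac{1 + 12^{2} \left(5 + 12\right)}{5 + 12} + i \sqrt{27790} = \frac{1 + 144 \cdot 17}{17} + i \sqrt{27790} = \frac{1 + 2448}{17} + i \sqrt{27790} = \frac{1}{17} \cdot 2449 + i \sqrt{27790} = \frac{2449}{17} + i \sqrt{27790}$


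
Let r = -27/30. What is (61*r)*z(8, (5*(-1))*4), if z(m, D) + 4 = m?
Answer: -1098/5 ≈ -219.60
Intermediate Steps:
r = -9/10 (r = -27*1/30 = -9/10 ≈ -0.90000)
z(m, D) = -4 + m
(61*r)*z(8, (5*(-1))*4) = (61*(-9/10))*(-4 + 8) = -549/10*4 = -1098/5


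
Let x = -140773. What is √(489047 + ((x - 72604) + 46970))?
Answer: 4*√20165 ≈ 568.01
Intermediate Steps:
√(489047 + ((x - 72604) + 46970)) = √(489047 + ((-140773 - 72604) + 46970)) = √(489047 + (-213377 + 46970)) = √(489047 - 166407) = √322640 = 4*√20165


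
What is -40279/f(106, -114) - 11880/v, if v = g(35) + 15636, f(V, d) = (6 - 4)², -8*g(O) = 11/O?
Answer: -176357546851/17512276 ≈ -10071.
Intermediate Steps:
g(O) = -11/(8*O)
f(V, d) = 4 (f(V, d) = 2² = 4)
v = 4378069/280 (v = -11/8/35 + 15636 = -11/8*1/35 + 15636 = -11/280 + 15636 = 4378069/280 ≈ 15636.)
-40279/f(106, -114) - 11880/v = -40279/4 - 11880/4378069/280 = -40279*¼ - 11880*280/4378069 = -40279/4 - 3326400/4378069 = -176357546851/17512276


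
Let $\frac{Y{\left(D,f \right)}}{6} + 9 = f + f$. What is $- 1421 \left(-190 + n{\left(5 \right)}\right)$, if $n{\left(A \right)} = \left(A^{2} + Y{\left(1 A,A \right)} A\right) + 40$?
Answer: $134995$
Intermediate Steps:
$Y{\left(D,f \right)} = -54 + 12 f$ ($Y{\left(D,f \right)} = -54 + 6 \left(f + f\right) = -54 + 6 \cdot 2 f = -54 + 12 f$)
$n{\left(A \right)} = 40 + A^{2} + A \left(-54 + 12 A\right)$ ($n{\left(A \right)} = \left(A^{2} + \left(-54 + 12 A\right) A\right) + 40 = \left(A^{2} + A \left(-54 + 12 A\right)\right) + 40 = 40 + A^{2} + A \left(-54 + 12 A\right)$)
$- 1421 \left(-190 + n{\left(5 \right)}\right) = - 1421 \left(-190 + \left(40 - 270 + 13 \cdot 5^{2}\right)\right) = - 1421 \left(-190 + \left(40 - 270 + 13 \cdot 25\right)\right) = - 1421 \left(-190 + \left(40 - 270 + 325\right)\right) = - 1421 \left(-190 + 95\right) = \left(-1421\right) \left(-95\right) = 134995$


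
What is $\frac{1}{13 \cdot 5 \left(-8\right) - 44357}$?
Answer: $- \frac{1}{44877} \approx -2.2283 \cdot 10^{-5}$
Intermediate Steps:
$\frac{1}{13 \cdot 5 \left(-8\right) - 44357} = \frac{1}{13 \left(-40\right) - 44357} = \frac{1}{-520 - 44357} = \frac{1}{-44877} = - \frac{1}{44877}$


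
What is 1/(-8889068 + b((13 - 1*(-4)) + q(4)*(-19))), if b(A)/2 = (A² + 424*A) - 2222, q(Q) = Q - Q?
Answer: -1/8878518 ≈ -1.1263e-7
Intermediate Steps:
q(Q) = 0
b(A) = -4444 + 2*A² + 848*A (b(A) = 2*((A² + 424*A) - 2222) = 2*(-2222 + A² + 424*A) = -4444 + 2*A² + 848*A)
1/(-8889068 + b((13 - 1*(-4)) + q(4)*(-19))) = 1/(-8889068 + (-4444 + 2*((13 - 1*(-4)) + 0*(-19))² + 848*((13 - 1*(-4)) + 0*(-19)))) = 1/(-8889068 + (-4444 + 2*((13 + 4) + 0)² + 848*((13 + 4) + 0))) = 1/(-8889068 + (-4444 + 2*(17 + 0)² + 848*(17 + 0))) = 1/(-8889068 + (-4444 + 2*17² + 848*17)) = 1/(-8889068 + (-4444 + 2*289 + 14416)) = 1/(-8889068 + (-4444 + 578 + 14416)) = 1/(-8889068 + 10550) = 1/(-8878518) = -1/8878518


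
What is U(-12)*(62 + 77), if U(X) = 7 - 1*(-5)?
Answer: 1668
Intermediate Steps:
U(X) = 12 (U(X) = 7 + 5 = 12)
U(-12)*(62 + 77) = 12*(62 + 77) = 12*139 = 1668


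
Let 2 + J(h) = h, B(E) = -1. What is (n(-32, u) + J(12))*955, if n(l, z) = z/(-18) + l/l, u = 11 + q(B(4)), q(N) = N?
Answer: 89770/9 ≈ 9974.4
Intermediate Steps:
J(h) = -2 + h
u = 10 (u = 11 - 1 = 10)
n(l, z) = 1 - z/18 (n(l, z) = z*(-1/18) + 1 = -z/18 + 1 = 1 - z/18)
(n(-32, u) + J(12))*955 = ((1 - 1/18*10) + (-2 + 12))*955 = ((1 - 5/9) + 10)*955 = (4/9 + 10)*955 = (94/9)*955 = 89770/9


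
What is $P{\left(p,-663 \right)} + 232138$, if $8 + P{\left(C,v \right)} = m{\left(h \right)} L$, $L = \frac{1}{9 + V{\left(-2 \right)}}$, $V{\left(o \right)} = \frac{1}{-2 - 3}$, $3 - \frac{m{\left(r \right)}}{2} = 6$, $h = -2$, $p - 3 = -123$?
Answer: $\frac{5106845}{22} \approx 2.3213 \cdot 10^{5}$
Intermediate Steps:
$p = -120$ ($p = 3 - 123 = -120$)
$m{\left(r \right)} = -6$ ($m{\left(r \right)} = 6 - 12 = -6$)
$V{\left(o \right)} = - \frac{1}{5}$ ($V{\left(o \right)} = \frac{1}{-5} = - \frac{1}{5}$)
$L = \frac{5}{44}$ ($L = \frac{1}{9 - \frac{1}{5}} = \frac{1}{\frac{44}{5}} = \frac{5}{44} \approx 0.11364$)
$P{\left(C,v \right)} = - \frac{191}{22}$ ($P{\left(C,v \right)} = -8 - \frac{15}{22} = - \frac{191}{22}$)
$P{\left(p,-663 \right)} + 232138 = - \frac{191}{22} + 232138 = \frac{5106845}{22}$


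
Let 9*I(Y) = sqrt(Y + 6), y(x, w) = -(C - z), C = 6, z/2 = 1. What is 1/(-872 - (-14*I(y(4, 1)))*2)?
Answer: -8829/7698692 - 63*sqrt(2)/15397384 ≈ -0.0011526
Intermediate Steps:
z = 2 (z = 2*1 = 2)
y(x, w) = -4 (y(x, w) = -(6 - 1*2) = -(6 - 2) = -1*4 = -4)
I(Y) = sqrt(6 + Y)/9 (I(Y) = sqrt(Y + 6)/9 = sqrt(6 + Y)/9)
1/(-872 - (-14*I(y(4, 1)))*2) = 1/(-872 - (-14*sqrt(6 - 4)/9)*2) = 1/(-872 - (-14*sqrt(2)/9)*2) = 1/(-872 - (-28)*sqrt(2)/9) = 1/(-872 + 28*sqrt(2)/9)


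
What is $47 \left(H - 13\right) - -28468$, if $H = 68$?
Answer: $31053$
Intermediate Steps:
$47 \left(H - 13\right) - -28468 = 47 \left(68 - 13\right) - -28468 = 47 \cdot 55 + 28468 = 2585 + 28468 = 31053$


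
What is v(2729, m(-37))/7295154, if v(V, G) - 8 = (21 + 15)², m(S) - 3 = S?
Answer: 652/3647577 ≈ 0.00017875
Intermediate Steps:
m(S) = 3 + S
v(V, G) = 1304 (v(V, G) = 8 + (21 + 15)² = 8 + 36² = 8 + 1296 = 1304)
v(2729, m(-37))/7295154 = 1304/7295154 = 1304*(1/7295154) = 652/3647577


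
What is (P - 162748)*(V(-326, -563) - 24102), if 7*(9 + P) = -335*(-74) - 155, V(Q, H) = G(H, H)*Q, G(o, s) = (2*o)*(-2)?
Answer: 120742633808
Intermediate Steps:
G(o, s) = -4*o
V(Q, H) = -4*H*Q (V(Q, H) = (-4*H)*Q = -4*H*Q)
P = 24572/7 (P = -9 + (-335*(-74) - 155)/7 = -9 + (24790 - 155)/7 = -9 + (⅐)*24635 = -9 + 24635/7 = 24572/7 ≈ 3510.3)
(P - 162748)*(V(-326, -563) - 24102) = (24572/7 - 162748)*(-4*(-563)*(-326) - 24102) = -1114664*(-734152 - 24102)/7 = -1114664/7*(-758254) = 120742633808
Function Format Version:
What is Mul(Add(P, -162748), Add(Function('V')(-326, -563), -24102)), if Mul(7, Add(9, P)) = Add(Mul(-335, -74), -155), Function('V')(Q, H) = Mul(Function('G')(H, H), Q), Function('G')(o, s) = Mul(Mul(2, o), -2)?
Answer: 120742633808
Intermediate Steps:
Function('G')(o, s) = Mul(-4, o)
Function('V')(Q, H) = Mul(-4, H, Q) (Function('V')(Q, H) = Mul(Mul(-4, H), Q) = Mul(-4, H, Q))
P = Rational(24572, 7) (P = Add(-9, Mul(Rational(1, 7), Add(Mul(-335, -74), -155))) = Add(-9, Mul(Rational(1, 7), Add(24790, -155))) = Add(-9, Mul(Rational(1, 7), 24635)) = Add(-9, Rational(24635, 7)) = Rational(24572, 7) ≈ 3510.3)
Mul(Add(P, -162748), Add(Function('V')(-326, -563), -24102)) = Mul(Add(Rational(24572, 7), -162748), Add(Mul(-4, -563, -326), -24102)) = Mul(Rational(-1114664, 7), Add(-734152, -24102)) = Mul(Rational(-1114664, 7), -758254) = 120742633808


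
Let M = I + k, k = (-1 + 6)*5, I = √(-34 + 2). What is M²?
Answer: 593 + 200*I*√2 ≈ 593.0 + 282.84*I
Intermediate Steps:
I = 4*I*√2 (I = √(-32) = 4*I*√2 ≈ 5.6569*I)
k = 25 (k = 5*5 = 25)
M = 25 + 4*I*√2 (M = 4*I*√2 + 25 = 25 + 4*I*√2 ≈ 25.0 + 5.6569*I)
M² = (25 + 4*I*√2)²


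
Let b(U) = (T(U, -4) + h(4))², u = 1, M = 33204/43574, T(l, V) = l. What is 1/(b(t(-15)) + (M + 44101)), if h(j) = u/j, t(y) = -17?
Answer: 348592/15471323267 ≈ 2.2531e-5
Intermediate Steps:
M = 16602/21787 (M = 33204*(1/43574) = 16602/21787 ≈ 0.76201)
h(j) = 1/j
b(U) = (¼ + U)² (b(U) = (U + 1/4)² = (U + ¼)² = (¼ + U)²)
1/(b(t(-15)) + (M + 44101)) = 1/((1 + 4*(-17))²/16 + (16602/21787 + 44101)) = 1/((1 - 68)²/16 + 960845089/21787) = 1/((1/16)*(-67)² + 960845089/21787) = 1/((1/16)*4489 + 960845089/21787) = 1/(4489/16 + 960845089/21787) = 1/(15471323267/348592) = 348592/15471323267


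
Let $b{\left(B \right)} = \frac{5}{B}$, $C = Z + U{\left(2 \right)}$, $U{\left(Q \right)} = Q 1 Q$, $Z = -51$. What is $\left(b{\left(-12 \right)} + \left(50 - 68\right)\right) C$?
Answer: $\frac{10387}{12} \approx 865.58$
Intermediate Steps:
$U{\left(Q \right)} = Q^{2}$ ($U{\left(Q \right)} = Q Q = Q^{2}$)
$C = -47$ ($C = -51 + 2^{2} = -51 + 4 = -47$)
$\left(b{\left(-12 \right)} + \left(50 - 68\right)\right) C = \left(\frac{5}{-12} + \left(50 - 68\right)\right) \left(-47\right) = \left(5 \left(- \frac{1}{12}\right) + \left(50 - 68\right)\right) \left(-47\right) = \left(- \frac{5}{12} - 18\right) \left(-47\right) = \left(- \frac{221}{12}\right) \left(-47\right) = \frac{10387}{12}$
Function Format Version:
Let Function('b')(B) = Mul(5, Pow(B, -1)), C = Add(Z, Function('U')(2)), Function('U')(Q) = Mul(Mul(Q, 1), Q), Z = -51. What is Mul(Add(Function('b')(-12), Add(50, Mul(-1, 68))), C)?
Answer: Rational(10387, 12) ≈ 865.58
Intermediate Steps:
Function('U')(Q) = Pow(Q, 2) (Function('U')(Q) = Mul(Q, Q) = Pow(Q, 2))
C = -47 (C = Add(-51, Pow(2, 2)) = Add(-51, 4) = -47)
Mul(Add(Function('b')(-12), Add(50, Mul(-1, 68))), C) = Mul(Add(Mul(5, Pow(-12, -1)), Add(50, Mul(-1, 68))), -47) = Mul(Add(Mul(5, Rational(-1, 12)), Add(50, -68)), -47) = Mul(Add(Rational(-5, 12), -18), -47) = Mul(Rational(-221, 12), -47) = Rational(10387, 12)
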